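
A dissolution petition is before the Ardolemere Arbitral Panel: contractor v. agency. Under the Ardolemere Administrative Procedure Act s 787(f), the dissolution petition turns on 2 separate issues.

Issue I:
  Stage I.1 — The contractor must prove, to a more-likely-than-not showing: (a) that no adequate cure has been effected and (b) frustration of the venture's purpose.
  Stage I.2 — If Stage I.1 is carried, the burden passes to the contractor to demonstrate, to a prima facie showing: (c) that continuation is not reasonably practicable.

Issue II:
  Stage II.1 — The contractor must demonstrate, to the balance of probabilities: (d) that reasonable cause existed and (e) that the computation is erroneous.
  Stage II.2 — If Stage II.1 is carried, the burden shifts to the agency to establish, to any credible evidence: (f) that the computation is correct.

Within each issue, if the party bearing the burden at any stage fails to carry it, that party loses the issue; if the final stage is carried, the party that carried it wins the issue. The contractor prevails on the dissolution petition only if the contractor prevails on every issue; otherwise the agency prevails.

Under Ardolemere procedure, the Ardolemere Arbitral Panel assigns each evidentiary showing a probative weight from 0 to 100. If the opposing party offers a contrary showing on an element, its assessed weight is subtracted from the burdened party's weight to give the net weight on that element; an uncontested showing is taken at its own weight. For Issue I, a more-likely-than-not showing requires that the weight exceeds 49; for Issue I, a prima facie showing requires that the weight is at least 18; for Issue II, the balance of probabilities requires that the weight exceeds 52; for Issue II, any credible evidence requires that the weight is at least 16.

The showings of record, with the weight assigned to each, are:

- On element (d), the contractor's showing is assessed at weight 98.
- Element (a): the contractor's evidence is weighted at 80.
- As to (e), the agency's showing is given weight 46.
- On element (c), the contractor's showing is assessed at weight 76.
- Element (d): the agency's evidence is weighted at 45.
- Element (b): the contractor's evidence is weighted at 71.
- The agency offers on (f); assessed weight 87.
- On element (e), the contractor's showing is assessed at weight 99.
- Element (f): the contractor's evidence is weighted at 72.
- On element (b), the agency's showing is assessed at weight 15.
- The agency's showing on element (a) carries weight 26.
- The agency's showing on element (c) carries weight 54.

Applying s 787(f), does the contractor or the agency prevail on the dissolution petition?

contractor

— Issue I —
At Stage I.1 the contractor must meet a more-likely-than-not showing (weight exceeds 49): on (a) the weight is 80 less the opposing 26 gives net 54, which does exceed 49, so (a) meets the standard; on (b) the weight is 71 less the opposing 15 gives net 56, which does exceed 49, so (b) meets the standard.
  Stage I.1 is satisfied; the contractor continues to bear the burden.
At Stage I.2 the contractor must meet a prima facie showing (weight is at least 18): on (c) the weight is 76 less the opposing 54 gives net 22, which does reach 18, so (c) meets the standard.
  Stage I.2 carried; the final stage is satisfied.
Every stage carried; the contractor prevails on this issue.
— Issue II —
At Stage II.1 the contractor must meet the balance of probabilities (weight exceeds 52): on (d) the weight is 98 less the opposing 45 gives net 53, > 52, so (d) meets the standard; on (e) the weight is 99 less the opposing 46 gives net 53, which does exceed 52, so (e) meets the standard.
  The contractor carries Stage II.1; the agency now bears the burden.
At Stage II.2 the agency must meet any credible evidence (weight is at least 16): on (f) the weight is 87 less the opposing 72 gives net 15, < 16, so (f) does not meet the standard.
  Stage II.2 not carried; the agency fails its burden.
The analysis ends at Stage II.2; the contractor prevails on this issue.
Per-issue: Issue I → contractor; Issue II → contractor. The contractor must prevail on every issue; overall, the contractor prevails.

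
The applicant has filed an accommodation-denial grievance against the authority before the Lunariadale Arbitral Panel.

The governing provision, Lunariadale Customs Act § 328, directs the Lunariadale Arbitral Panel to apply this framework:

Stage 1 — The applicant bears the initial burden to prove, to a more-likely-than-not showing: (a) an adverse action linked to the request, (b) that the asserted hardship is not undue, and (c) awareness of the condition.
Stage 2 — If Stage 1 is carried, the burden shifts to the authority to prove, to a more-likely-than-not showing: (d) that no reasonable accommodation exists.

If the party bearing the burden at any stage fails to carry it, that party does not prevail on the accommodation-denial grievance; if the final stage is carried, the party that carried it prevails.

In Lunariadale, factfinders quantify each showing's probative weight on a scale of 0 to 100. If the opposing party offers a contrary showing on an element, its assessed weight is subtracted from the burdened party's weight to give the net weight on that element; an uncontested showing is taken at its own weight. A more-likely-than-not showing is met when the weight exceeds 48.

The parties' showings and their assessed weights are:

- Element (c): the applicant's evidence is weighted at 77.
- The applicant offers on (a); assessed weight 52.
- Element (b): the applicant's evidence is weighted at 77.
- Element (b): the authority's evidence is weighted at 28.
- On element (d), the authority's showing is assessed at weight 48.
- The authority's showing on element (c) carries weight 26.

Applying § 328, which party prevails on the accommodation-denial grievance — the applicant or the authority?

At Stage 1 the applicant must meet a more-likely-than-not showing (weight exceeds 48): on (a) the weight is 52, which does exceed 48, so (a) meets the standard; on (b) the weight is 77 less the opposing 28 gives net 49, which does exceed 48, so (b) meets the standard; on (c) the weight is 77 less the opposing 26 gives net 51, > 48, so (c) meets the standard.
  Stage 1 is satisfied; the onus moves to the authority.
At Stage 2 the authority must meet a more-likely-than-not showing (weight exceeds 48): on (d) the weight is 48, which does not exceed 48, so (d) does not meet the standard.
  Not every element is met, so the authority fails to carry Stage 2.
The analysis ends at Stage 2; the applicant prevails.

applicant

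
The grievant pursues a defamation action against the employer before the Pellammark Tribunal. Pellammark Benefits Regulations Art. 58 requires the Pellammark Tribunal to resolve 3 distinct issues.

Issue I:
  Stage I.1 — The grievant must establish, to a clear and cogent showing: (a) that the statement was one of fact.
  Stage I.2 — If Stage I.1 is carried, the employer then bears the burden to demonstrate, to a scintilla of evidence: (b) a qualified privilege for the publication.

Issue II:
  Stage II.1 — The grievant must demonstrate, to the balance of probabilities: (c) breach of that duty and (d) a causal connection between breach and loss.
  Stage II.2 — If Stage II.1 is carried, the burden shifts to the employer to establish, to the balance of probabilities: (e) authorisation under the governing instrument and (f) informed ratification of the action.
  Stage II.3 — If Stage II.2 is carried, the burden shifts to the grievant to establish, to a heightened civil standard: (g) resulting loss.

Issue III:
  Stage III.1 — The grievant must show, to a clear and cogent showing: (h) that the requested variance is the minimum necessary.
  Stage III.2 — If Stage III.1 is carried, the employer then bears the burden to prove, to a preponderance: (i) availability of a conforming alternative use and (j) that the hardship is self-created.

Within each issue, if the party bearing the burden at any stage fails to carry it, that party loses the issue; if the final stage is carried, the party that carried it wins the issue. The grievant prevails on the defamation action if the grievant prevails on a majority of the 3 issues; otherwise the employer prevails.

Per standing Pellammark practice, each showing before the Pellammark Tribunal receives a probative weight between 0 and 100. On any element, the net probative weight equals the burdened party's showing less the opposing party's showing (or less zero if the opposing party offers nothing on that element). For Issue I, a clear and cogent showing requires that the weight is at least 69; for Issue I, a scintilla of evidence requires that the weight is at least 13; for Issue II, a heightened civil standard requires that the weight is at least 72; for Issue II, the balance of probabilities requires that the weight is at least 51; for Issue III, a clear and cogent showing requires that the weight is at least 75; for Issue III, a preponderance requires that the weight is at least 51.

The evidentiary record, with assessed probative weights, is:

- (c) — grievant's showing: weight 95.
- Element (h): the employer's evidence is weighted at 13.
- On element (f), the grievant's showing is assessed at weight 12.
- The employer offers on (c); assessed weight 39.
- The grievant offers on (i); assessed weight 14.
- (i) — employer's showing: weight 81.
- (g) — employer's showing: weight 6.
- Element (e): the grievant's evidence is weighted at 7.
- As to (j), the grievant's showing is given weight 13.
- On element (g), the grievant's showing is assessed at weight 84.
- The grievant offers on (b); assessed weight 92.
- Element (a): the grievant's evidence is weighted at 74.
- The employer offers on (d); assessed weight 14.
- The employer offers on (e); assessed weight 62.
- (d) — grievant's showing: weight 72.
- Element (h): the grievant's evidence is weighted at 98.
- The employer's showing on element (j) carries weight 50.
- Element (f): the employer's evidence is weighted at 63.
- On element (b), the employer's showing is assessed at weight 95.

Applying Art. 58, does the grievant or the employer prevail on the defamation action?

— Issue I —
At Stage I.1 the grievant must meet a clear and cogent showing (weight is at least 69): on (a) the weight is 74, ≥ 69, so (a) meets the standard.
  All elements met. The burden passes to the employer.
At Stage I.2 the employer must meet a scintilla of evidence (weight is at least 13): on (b) the weight is 95 less the opposing 92 gives net 3, which does not reach 13, so (b) does not meet the standard.
  The employer does not carry Stage I.2.
So the grievant prevails on this issue.
— Issue II —
At Stage II.1 the grievant must meet the balance of probabilities (weight is at least 51): on (c) the weight is 95 less the opposing 39 gives net 56, which does reach 51, so (c) meets the standard; on (d) the weight is 72 less the opposing 14 gives net 58, ≥ 51, so (d) meets the standard.
  Stage II.1 carried; the burden shifts to the employer.
At Stage II.2 the employer must meet the balance of probabilities (weight is at least 51): on (e) the weight is 62 less the opposing 7 gives net 55, which does reach 51, so (e) meets the standard; on (f) the weight is 63 less the opposing 12 gives net 51, which does reach 51, so (f) meets the standard.
  The employer carries Stage II.2; the grievant now bears the burden.
At Stage II.3 the grievant must meet a heightened civil standard (weight is at least 72): on (g) the weight is 84 less the opposing 6 gives net 78, ≥ 72, so (g) meets the standard.
  All elements met at the final stage.
Every stage carried; the grievant prevails on this issue.
— Issue III —
Stage III.1 — burden on grievant; standard: a clear and cogent showing (weight is at least 75).
    (h): 98 − 13 = 85 ≥ 75 [met]
  All elements met. The burden passes to the employer.
Stage III.2 — burden on employer; standard: a preponderance (weight is at least 51).
    (i): 81 − 14 = 67 ≥ 51 [met]
    (j): 50 − 13 = 37 < 51 [not met]
  Not every element is met, so the employer fails to carry Stage III.2.
The analysis ends at Stage III.2; the grievant prevails on this issue.
Per-issue: Issue I → grievant; Issue II → grievant; Issue III → grievant. The grievant must prevail on a majority of issues; overall, the grievant prevails.

grievant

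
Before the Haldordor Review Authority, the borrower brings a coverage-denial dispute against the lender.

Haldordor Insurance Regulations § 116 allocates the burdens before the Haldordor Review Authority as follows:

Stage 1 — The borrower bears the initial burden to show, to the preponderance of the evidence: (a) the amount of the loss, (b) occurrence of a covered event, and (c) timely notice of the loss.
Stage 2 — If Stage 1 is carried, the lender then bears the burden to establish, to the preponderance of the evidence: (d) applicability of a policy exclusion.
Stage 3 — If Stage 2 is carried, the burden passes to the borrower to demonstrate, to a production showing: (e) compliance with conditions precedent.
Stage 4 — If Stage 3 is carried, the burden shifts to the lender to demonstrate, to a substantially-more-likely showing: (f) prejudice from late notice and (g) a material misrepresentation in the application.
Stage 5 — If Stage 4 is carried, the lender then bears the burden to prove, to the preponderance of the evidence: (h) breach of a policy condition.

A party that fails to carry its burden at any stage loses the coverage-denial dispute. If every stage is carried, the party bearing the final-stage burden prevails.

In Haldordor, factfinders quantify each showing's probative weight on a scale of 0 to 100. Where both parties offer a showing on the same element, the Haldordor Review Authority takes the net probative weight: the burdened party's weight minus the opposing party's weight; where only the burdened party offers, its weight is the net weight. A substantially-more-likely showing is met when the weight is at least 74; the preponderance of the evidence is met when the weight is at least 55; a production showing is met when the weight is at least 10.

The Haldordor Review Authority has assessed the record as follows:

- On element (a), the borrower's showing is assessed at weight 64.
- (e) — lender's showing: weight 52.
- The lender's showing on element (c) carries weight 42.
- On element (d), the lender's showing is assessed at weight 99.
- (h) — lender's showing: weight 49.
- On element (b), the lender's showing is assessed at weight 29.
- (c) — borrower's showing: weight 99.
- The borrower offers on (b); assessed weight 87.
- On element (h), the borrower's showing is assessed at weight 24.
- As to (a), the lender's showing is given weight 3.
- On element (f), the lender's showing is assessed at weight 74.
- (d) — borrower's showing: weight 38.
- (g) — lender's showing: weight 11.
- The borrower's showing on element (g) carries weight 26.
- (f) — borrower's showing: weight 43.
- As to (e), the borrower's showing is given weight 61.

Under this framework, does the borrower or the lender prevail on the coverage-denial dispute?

Stage 1 — burden on borrower; standard: the preponderance of the evidence (weight is at least 55).
    (a): 64 − 3 = 61 ≥ 55 [met]
    (b): 87 − 29 = 58 ≥ 55 [met]
    (c): 99 − 42 = 57 ≥ 55 [met]
  Stage 1 carried; the burden shifts to the lender.
Stage 2 — burden on lender; standard: the preponderance of the evidence (weight is at least 55).
    (d): 99 − 38 = 61 ≥ 55 [met]
  The lender carries Stage 2; the borrower now bears the burden.
Stage 3 — burden on borrower; standard: a production showing (weight is at least 10).
    (e): 61 − 52 = 9 < 10 [not met]
  Stage 3 not carried; the borrower fails its burden.
The lender prevails.

lender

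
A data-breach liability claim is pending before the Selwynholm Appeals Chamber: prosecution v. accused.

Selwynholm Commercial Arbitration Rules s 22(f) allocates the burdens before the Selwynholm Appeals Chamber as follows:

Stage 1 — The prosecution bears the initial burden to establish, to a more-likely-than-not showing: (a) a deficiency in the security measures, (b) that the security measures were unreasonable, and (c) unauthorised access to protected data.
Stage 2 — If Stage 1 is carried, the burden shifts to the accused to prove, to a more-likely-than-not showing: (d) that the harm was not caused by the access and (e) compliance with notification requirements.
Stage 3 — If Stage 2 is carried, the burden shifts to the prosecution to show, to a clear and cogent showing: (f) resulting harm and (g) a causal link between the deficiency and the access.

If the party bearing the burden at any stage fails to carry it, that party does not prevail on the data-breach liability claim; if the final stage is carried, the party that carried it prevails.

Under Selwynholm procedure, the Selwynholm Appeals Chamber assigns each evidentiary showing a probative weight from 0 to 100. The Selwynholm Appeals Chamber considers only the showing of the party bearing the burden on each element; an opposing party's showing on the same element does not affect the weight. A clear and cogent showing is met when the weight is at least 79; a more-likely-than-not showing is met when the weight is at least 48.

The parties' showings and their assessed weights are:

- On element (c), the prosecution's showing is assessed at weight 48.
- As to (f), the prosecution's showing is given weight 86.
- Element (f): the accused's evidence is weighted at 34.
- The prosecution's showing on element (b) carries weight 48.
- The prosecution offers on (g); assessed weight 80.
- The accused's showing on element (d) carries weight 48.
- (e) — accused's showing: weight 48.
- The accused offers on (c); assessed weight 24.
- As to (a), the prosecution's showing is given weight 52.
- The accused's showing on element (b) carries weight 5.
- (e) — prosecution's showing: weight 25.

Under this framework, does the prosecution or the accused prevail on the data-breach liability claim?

Stage 1 (prosecution, a more-likely-than-not showing, weight is at least 48): (a) 52 ≥ 48 — meets; (b) 48 (accused's 5 disregarded) ≥ 48 — meets; (c) 48 (accused's 24 disregarded) ≥ 48 — meets.
  Stage 1 carried; the burden shifts to the accused.
Stage 2 (accused, a more-likely-than-not showing, weight is at least 48): (d) 48 ≥ 48 — meets; (e) 48 (prosecution's 25 disregarded) ≥ 48 — meets.
  All elements met. The burden passes to the prosecution.
Stage 3 (prosecution, a clear and cogent showing, weight is at least 79): (f) 86 (accused's 34 disregarded) ≥ 79 — meets; (g) 80 ≥ 79 — meets.
  The prosecution carries the last stage.
All stages carried — the prosecution prevails.

prosecution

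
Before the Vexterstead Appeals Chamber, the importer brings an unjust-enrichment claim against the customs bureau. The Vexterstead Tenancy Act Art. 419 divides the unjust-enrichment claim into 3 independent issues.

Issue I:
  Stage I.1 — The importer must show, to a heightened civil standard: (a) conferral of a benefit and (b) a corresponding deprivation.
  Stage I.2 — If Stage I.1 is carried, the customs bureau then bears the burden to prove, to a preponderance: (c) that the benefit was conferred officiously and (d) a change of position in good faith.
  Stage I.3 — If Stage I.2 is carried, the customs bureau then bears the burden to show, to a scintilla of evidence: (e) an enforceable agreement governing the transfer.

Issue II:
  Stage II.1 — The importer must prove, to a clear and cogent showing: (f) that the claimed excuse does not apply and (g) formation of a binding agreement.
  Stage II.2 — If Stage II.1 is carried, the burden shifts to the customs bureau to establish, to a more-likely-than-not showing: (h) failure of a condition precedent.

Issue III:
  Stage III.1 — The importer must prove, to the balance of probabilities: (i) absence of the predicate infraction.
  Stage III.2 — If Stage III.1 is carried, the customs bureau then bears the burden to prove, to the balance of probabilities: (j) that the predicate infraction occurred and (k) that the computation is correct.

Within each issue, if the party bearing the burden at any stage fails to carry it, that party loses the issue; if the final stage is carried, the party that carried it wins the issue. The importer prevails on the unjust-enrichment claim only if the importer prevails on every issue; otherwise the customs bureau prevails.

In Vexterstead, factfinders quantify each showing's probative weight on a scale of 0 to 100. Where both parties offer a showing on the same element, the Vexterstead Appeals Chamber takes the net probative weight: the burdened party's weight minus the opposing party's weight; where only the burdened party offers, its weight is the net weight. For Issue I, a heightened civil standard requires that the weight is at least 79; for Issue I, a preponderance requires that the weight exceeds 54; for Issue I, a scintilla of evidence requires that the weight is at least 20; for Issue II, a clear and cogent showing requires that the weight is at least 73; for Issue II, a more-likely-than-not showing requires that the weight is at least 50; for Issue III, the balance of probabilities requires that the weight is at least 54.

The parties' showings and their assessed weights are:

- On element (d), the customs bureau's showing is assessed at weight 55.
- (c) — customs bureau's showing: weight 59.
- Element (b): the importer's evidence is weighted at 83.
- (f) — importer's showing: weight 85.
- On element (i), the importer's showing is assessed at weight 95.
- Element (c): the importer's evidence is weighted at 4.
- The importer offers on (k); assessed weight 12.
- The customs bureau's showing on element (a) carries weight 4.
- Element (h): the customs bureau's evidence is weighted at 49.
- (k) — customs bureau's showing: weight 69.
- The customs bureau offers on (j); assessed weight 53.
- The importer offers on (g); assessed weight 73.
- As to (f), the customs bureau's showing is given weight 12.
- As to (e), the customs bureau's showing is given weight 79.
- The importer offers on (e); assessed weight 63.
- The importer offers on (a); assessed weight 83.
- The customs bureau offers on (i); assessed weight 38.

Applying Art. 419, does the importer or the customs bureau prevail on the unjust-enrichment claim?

importer

— Issue I —
Stage I.1 (importer, a heightened civil standard, weight is at least 79): (a) net 83−4=79 ≥ 79 — meets; (b) 83 ≥ 79 — meets.
  The importer carries Stage I.1; the customs bureau now bears the burden.
Stage I.2 (customs bureau, a preponderance, weight exceeds 54): (c) net 59−4=55 > 54 — meets; (d) 55 > 54 — meets.
  All elements met. The customs bureau retains the burden for Stage I.3.
Stage I.3 (customs bureau, a scintilla of evidence, weight is at least 20): (e) net 79−63=16 < 20 — fails.
  The customs bureau does not carry Stage I.3.
So the importer prevails on this issue.
— Issue II —
At Stage II.1 the importer must meet a clear and cogent showing (weight is at least 73): on (f) the weight is 85 less the opposing 12 gives net 73, which does reach 73, so (f) meets the standard; on (g) the weight is 73, ≥ 73, so (g) meets the standard.
  All elements met. The burden passes to the customs bureau.
At Stage II.2 the customs bureau must meet a more-likely-than-not showing (weight is at least 50): on (h) the weight is 49, < 50, so (h) does not meet the standard.
  The customs bureau does not carry Stage II.2.
The analysis ends at Stage II.2; the importer prevails on this issue.
— Issue III —
Stage III.1 — burden on importer; standard: the balance of probabilities (weight is at least 54).
    (i): 95 − 38 = 57 ≥ 54 [met]
  Stage III.1 is satisfied; the onus moves to the customs bureau.
Stage III.2 — burden on customs bureau; standard: the balance of probabilities (weight is at least 54).
    (j): 53 < 54 [not met]
    (k): 69 − 12 = 57 ≥ 54 [met]
  Stage III.2 not carried; the customs bureau fails its burden.
The analysis ends at Stage III.2; the importer prevails on this issue.
Per-issue: Issue I → importer; Issue II → importer; Issue III → importer. The importer must prevail on every issue; overall, the importer prevails.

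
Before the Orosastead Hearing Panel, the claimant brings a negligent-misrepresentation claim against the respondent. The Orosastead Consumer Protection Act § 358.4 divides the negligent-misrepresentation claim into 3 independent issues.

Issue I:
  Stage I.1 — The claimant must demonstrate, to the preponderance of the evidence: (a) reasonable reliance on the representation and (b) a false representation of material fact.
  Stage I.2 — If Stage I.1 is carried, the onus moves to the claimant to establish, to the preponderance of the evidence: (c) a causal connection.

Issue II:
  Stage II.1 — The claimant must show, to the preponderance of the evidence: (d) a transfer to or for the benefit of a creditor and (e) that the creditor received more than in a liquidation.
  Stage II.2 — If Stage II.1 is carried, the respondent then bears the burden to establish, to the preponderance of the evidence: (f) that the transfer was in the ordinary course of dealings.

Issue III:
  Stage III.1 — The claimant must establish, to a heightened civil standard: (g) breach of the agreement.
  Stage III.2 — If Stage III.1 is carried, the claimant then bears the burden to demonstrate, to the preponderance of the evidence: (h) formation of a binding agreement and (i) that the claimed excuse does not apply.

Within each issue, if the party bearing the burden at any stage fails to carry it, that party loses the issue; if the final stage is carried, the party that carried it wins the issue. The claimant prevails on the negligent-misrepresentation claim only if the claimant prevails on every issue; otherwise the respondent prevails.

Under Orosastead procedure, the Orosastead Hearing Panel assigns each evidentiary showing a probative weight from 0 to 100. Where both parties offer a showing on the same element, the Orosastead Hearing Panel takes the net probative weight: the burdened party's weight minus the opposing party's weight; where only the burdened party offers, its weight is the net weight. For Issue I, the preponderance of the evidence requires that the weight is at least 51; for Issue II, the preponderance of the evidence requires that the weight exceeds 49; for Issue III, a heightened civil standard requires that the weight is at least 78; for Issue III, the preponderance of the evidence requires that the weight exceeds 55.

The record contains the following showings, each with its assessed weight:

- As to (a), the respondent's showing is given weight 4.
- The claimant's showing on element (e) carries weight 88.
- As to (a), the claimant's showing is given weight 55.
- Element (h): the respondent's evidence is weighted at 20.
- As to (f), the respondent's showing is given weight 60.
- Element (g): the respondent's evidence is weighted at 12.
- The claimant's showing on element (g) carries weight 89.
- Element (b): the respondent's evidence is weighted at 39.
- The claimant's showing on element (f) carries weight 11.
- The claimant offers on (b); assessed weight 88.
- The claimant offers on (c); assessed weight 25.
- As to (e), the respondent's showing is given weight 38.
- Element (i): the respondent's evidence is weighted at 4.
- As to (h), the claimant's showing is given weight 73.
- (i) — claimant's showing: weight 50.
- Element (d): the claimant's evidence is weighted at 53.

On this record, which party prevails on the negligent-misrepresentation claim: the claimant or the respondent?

respondent

— Issue I —
Stage I.1 (claimant, the preponderance of the evidence, weight is at least 51): (a) net 55−4=51 ≥ 51 — meets; (b) net 88−39=49 < 51 — fails.
  The claimant does not carry Stage I.1.
So the respondent prevails on this issue.
— Issue II —
Stage II.1 (claimant, the preponderance of the evidence, weight exceeds 49): (d) 53 > 49 — meets; (e) net 88−38=50 > 49 — meets.
  Stage II.1 carried; the burden shifts to the respondent.
Stage II.2 (respondent, the preponderance of the evidence, weight exceeds 49): (f) net 60−11=49 ≤ 49 — fails.
  The respondent does not carry Stage II.2.
The claimant prevails on this issue.
— Issue III —
At Stage III.1 the claimant must meet a heightened civil standard (weight is at least 78): on (g) the weight is 89 less the opposing 12 gives net 77, which does not reach 78, so (g) does not meet the standard.
  Stage III.1 not carried; the claimant fails its burden.
So the respondent prevails on this issue.
Per-issue: Issue I → respondent; Issue II → claimant; Issue III → respondent. The claimant must prevail on every issue; overall, the respondent prevails.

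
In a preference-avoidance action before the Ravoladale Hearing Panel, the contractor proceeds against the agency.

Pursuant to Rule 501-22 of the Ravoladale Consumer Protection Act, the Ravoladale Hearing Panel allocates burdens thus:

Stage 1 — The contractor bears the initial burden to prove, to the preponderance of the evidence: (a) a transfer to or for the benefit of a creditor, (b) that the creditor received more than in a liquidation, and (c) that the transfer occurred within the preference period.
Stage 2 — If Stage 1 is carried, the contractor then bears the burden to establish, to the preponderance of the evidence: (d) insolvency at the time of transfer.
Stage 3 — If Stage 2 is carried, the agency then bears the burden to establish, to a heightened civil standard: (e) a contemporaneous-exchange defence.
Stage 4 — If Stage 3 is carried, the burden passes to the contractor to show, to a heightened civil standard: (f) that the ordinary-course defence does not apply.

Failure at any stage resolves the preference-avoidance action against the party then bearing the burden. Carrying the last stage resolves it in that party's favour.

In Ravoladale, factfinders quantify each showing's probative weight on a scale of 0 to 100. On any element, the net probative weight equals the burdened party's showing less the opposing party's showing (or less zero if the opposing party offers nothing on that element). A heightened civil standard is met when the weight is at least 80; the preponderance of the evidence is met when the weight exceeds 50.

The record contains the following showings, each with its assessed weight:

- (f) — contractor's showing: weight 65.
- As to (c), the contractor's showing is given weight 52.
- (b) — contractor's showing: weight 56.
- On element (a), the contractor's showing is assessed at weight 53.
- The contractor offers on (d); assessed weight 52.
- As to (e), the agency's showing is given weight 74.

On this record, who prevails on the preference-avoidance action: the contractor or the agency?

Stage 1 (contractor, the preponderance of the evidence, weight exceeds 50): (a) 53 > 50 — meets; (b) 56 > 50 — meets; (c) 52 > 50 — meets.
  Stage 1 carried; the burden remains with the contractor.
Stage 2 (contractor, the preponderance of the evidence, weight exceeds 50): (d) 52 > 50 — meets.
  The contractor carries Stage 2; the agency now bears the burden.
Stage 3 (agency, a heightened civil standard, weight is at least 80): (e) 74 < 80 — fails.
  Not every element is met, so the agency fails to carry Stage 3.
The analysis ends at Stage 3; the contractor prevails.

contractor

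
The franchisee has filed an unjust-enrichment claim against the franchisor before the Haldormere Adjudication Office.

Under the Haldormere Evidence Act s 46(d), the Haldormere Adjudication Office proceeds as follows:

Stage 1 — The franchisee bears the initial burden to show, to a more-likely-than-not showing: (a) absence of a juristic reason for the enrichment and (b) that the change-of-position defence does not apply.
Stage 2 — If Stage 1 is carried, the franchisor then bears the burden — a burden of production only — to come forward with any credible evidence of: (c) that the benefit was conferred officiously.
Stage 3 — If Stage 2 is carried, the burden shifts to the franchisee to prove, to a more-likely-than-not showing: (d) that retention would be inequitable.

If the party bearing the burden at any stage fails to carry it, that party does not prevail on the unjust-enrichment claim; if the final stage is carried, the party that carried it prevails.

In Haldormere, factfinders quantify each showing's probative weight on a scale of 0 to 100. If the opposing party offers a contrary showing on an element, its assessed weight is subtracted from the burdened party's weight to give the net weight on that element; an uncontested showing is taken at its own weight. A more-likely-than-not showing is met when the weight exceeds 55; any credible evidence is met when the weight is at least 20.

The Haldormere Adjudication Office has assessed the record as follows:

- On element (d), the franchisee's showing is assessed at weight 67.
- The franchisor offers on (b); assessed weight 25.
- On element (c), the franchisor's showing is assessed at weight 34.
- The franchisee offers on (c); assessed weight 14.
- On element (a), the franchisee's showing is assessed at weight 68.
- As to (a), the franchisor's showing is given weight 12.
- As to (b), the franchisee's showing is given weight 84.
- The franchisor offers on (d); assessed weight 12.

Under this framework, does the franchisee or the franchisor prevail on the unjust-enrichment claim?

franchisor

Stage 1 (franchisee, a more-likely-than-not showing, weight exceeds 55): (a) net 68−12=56 > 55 — meets; (b) net 84−25=59 > 55 — meets.
  Stage 1 carried; the burden shifts to the franchisor.
Stage 2 (franchisor, any credible evidence, weight is at least 20): (c) net 34−14=20 ≥ 20 — meets.
  Stage 2 is satisfied; the onus moves to the franchisee.
Stage 3 (franchisee, a more-likely-than-not showing, weight exceeds 55): (d) net 67−12=55 ≤ 55 — fails.
  Stage 3 not carried; the franchisee fails its burden.
So the franchisor prevails.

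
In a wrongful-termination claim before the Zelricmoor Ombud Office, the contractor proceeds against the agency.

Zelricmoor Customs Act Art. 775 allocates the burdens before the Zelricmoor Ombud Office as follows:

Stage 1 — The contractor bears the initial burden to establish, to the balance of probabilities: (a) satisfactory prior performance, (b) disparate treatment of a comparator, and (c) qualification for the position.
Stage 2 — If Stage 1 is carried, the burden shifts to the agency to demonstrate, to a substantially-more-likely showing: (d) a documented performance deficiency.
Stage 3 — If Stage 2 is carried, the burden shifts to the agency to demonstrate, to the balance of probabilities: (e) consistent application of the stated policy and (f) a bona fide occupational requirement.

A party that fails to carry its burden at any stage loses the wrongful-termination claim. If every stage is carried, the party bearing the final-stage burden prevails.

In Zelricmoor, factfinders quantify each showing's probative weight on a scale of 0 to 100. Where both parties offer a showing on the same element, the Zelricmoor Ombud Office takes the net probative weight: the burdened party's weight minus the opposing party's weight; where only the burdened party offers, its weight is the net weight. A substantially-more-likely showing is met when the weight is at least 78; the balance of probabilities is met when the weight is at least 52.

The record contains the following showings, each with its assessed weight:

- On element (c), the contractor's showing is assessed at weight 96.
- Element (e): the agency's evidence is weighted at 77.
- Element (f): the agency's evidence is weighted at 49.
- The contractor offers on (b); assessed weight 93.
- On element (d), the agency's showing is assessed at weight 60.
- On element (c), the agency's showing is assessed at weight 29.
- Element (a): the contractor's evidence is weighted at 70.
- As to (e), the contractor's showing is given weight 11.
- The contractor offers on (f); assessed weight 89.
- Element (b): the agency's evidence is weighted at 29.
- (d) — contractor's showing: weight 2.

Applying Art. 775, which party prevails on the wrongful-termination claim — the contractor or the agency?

contractor

Stage 1 (contractor, the balance of probabilities, weight is at least 52): (a) 70 ≥ 52 — meets; (b) net 93−29=64 ≥ 52 — meets; (c) net 96−29=67 ≥ 52 — meets.
  Stage 1 is satisfied; the onus moves to the agency.
Stage 2 (agency, a substantially-more-likely showing, weight is at least 78): (d) net 60−2=58 < 78 — fails.
  Stage 2 not carried; the agency fails its burden.
The contractor prevails.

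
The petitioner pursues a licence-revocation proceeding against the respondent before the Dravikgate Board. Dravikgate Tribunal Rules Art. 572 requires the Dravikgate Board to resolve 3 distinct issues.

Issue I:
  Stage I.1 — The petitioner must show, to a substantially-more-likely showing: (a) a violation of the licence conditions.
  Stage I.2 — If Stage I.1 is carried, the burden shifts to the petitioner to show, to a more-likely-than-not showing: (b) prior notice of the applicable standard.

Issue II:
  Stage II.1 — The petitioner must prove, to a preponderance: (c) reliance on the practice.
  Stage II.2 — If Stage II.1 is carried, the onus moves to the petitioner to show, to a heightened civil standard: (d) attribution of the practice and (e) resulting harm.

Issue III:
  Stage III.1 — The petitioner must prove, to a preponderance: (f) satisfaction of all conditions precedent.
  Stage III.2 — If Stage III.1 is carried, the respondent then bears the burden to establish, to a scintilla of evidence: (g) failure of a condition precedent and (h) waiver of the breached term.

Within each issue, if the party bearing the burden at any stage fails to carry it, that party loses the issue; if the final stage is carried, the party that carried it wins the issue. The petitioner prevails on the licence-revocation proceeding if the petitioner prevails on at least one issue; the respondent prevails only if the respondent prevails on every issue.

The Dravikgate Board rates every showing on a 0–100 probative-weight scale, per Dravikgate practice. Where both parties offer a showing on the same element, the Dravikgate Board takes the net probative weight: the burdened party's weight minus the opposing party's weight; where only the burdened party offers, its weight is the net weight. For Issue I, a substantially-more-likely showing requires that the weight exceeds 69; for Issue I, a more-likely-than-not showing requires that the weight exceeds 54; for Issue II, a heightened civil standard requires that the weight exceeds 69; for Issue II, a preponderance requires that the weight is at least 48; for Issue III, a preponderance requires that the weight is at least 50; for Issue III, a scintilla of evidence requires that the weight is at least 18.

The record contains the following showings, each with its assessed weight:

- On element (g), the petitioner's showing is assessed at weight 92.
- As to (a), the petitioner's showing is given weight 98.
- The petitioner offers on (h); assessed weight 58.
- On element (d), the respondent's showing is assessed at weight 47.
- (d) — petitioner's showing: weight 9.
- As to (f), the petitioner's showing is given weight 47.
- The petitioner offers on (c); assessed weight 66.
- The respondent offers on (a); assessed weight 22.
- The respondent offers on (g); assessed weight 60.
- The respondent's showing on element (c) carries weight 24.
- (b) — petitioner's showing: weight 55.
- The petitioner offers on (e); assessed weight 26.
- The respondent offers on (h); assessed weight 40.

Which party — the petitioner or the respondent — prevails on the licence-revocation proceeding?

— Issue I —
Stage I.1 — burden on petitioner; standard: a substantially-more-likely showing (weight exceeds 69).
    (a): 98 − 22 = 76 > 69 [met]
  Stage I.1 is satisfied; the petitioner continues to bear the burden.
Stage I.2 — burden on petitioner; standard: a more-likely-than-not showing (weight exceeds 54).
    (b): 55 > 54 [met]
  All elements met at the final stage.
With every stage satisfied, the petitioner prevails on this issue.
— Issue II —
Stage II.1 (petitioner, a preponderance, weight is at least 48): (c) net 66−24=42 < 48 — fails.
  Not every element is met, so the petitioner fails to carry Stage II.1.
The respondent prevails on this issue.
— Issue III —
Stage III.1 — burden on petitioner; standard: a preponderance (weight is at least 50).
    (f): 47 < 50 [not met]
  Stage III.1 not carried; the petitioner fails its burden.
So the respondent prevails on this issue.
Per-issue: Issue I → petitioner; Issue II → respondent; Issue III → respondent. The petitioner must prevail on at least one issue; overall, the petitioner prevails.

petitioner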